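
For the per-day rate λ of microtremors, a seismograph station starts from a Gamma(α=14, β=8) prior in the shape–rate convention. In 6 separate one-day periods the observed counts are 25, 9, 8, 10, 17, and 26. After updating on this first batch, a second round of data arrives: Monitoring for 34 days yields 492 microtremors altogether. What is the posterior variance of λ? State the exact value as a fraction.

601/2304

Total count: 25 + 9 + 8 + 10 + 17 + 26 = 95.
Total exposure: 6 days.
After the first batch: Gamma(14 + 95, 8 + 6) = Gamma(109, 14).
Total count 492 over total exposure 34 days.
After the second batch: Gamma(109 + 492, 14 + 34) = Gamma(601, 48).
Posterior variance = α'/β'² = 601/2304.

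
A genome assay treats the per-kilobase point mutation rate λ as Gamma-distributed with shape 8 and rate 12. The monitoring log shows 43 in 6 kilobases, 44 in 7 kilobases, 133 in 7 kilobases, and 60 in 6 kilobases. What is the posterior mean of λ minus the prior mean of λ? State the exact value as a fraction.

Total count: 43 + 44 + 133 + 60 = 280.
Total exposure: 6 + 7 + 7 + 6 = 26 kilobases.
Gamma(α, β) with Poisson data over total exposure Σt gives posterior Gamma(α+Σx, β+Σt) = Gamma(288, 38).
Posterior mean = 288/38 = 144/19; prior mean = 8/12 = 2/3. Difference = 144/19 − 2/3 = 394/57.

394/57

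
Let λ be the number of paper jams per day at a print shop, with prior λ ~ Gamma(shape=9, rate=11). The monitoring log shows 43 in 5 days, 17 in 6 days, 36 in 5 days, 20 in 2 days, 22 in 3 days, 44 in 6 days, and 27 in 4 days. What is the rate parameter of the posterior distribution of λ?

Total count: 43 + 17 + 36 + 20 + 22 + 44 + 27 = 209.
Total exposure: 5 + 6 + 5 + 2 + 3 + 6 + 4 = 31 days.
The Gamma prior is conjugate for the Poisson rate, so λ | data ~ Gamma(9+209, 11+31) = Gamma(218, 42).

42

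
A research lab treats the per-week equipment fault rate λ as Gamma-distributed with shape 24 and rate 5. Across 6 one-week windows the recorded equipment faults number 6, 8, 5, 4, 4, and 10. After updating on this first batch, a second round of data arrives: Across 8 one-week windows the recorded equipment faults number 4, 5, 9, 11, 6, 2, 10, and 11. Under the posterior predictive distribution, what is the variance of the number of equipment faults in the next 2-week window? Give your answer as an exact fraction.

Total count: 6 + 8 + 5 + 4 + 4 + 10 = 37.
Total exposure: 6 weeks.
After the first batch: Gamma(24 + 37, 5 + 6) = Gamma(61, 11).
Total count: 4 + 5 + 9 + 11 + 6 + 2 + 10 + 11 = 58.
Total exposure: 8 weeks.
After the second batch: Gamma(61 + 58, 11 + 8) = Gamma(119, 19).
The posterior predictive for a window of length T is Negative Binomial with variance T·α'·(β'+T)/β'² = 2·119·21/361 = 4998/361.

4998/361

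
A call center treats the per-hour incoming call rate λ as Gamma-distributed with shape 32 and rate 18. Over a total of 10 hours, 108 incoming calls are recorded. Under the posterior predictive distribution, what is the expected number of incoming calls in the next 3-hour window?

Total count 108 over total exposure 10 hours.
Gamma(α, β) with Poisson data over total exposure Σt gives posterior Gamma(α+Σx, β+Σt) = Gamma(140, 28).
Predictive mean over a 3-hour window = T·E[λ|data] = 3·140/28 = 15.

15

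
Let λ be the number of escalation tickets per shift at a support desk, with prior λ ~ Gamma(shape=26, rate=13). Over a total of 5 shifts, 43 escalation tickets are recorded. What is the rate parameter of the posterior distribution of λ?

Total count 43 over total exposure 5 shifts.
The Gamma prior is conjugate for the Poisson rate, so λ | data ~ Gamma(26+43, 13+5) = Gamma(69, 18).

18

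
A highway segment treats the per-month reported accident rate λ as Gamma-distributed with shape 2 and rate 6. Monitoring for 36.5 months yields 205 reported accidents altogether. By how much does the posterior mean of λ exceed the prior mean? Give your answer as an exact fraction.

Total count 205 over total exposure 36.5 months.
Posterior: α' = 2 + 205 = 207, β' = 6 + 36.5 = 85/2.
Posterior mean = 207/(85/2) = 414/85; prior mean = 2/6 = 1/3. Difference = 414/85 − 1/3 = 1157/255.

1157/255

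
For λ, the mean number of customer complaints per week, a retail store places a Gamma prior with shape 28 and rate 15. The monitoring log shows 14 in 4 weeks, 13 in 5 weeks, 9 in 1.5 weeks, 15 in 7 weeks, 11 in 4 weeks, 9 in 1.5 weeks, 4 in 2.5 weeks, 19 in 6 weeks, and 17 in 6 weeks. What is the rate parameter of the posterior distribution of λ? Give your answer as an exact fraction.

105/2

Total count: 14 + 13 + 9 + 15 + 11 + 9 + 4 + 19 + 17 = 111.
Total exposure: 4 + 5 + 1.5 + 7 + 4 + 1.5 + 2.5 + 6 + 6 = 37.5 weeks.
By Gamma–Poisson conjugacy, the posterior is Gamma(α + Σx, β + Σt) = Gamma(28 + 111, 15 + 37.5) = Gamma(139, 105/2).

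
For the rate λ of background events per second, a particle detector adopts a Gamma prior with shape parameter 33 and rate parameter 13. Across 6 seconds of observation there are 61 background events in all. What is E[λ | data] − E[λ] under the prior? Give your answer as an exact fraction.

595/247

Total count 61 over total exposure 6 seconds.
Gamma(α, β) with Poisson data over total exposure Σt gives posterior Gamma(α+Σx, β+Σt) = Gamma(94, 19).
Posterior mean = 94/19 = 94/19; prior mean = 33/13 = 33/13. Difference = 94/19 − 33/13 = 595/247.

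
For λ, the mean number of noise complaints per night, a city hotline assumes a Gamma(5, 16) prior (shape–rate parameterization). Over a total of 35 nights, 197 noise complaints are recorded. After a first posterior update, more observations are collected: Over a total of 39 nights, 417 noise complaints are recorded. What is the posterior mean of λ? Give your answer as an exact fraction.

619/90

Total count 197 over total exposure 35 nights.
After the first batch: Gamma(5 + 197, 16 + 35) = Gamma(202, 51).
Total count 417 over total exposure 39 nights.
After the second batch: Gamma(202 + 417, 51 + 39) = Gamma(619, 90).
Posterior mean = α'/β' = 619/90.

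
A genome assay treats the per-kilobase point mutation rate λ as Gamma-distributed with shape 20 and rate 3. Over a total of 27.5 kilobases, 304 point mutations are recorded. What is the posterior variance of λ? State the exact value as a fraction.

Total count 304 over total exposure 27.5 kilobases.
Conjugate update: add total count to the shape and total exposure to the rate, giving Gamma(324, 61/2).
Posterior variance = α'/β'² = 324/(3721/4) = 1296/3721.

1296/3721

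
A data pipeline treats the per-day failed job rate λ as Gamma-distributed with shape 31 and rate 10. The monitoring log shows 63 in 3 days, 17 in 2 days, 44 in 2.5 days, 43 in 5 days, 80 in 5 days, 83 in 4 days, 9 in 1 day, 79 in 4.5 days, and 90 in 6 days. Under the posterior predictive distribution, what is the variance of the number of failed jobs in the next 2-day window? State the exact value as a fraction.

48510/1849

Total count: 63 + 17 + 44 + 43 + 80 + 83 + 9 + 79 + 90 = 508.
Total exposure: 3 + 2 + 2.5 + 5 + 5 + 4 + 1 + 4.5 + 6 = 33 days.
Posterior: α' = 31 + 508 = 539, β' = 10 + 33 = 43.
The posterior predictive for a window of length T is Negative Binomial with variance T·α'·(β'+T)/β'² = 2·539·45/1849 = 48510/1849.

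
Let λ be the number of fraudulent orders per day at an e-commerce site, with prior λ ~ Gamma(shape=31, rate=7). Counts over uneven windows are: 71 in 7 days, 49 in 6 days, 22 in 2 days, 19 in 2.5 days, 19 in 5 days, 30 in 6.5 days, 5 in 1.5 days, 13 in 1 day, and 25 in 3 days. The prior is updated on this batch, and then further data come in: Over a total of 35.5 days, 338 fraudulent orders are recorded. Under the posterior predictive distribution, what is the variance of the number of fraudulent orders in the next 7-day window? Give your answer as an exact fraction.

Total count: 71 + 49 + 22 + 19 + 19 + 30 + 5 + 13 + 25 = 253.
Total exposure: 7 + 6 + 2 + 2.5 + 5 + 6.5 + 1.5 + 1 + 3 = 34.5 days.
After the first batch: Gamma(31 + 253, 7 + 34.5) = Gamma(284, 83/2).
Total count 338 over total exposure 35.5 days.
After the second batch: Gamma(284 + 338, 83/2 + 35.5) = Gamma(622, 77).
The posterior predictive for a window of length T is Negative Binomial with variance T·α'·(β'+T)/β'² = 7·622·84/5929 = 7464/121.

7464/121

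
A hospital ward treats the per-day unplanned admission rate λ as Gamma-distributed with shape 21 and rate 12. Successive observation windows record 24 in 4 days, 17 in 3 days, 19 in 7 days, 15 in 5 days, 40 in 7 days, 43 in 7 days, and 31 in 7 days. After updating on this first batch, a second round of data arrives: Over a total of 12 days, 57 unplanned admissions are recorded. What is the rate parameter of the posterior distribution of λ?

64

Total count: 24 + 17 + 19 + 15 + 40 + 43 + 31 = 189.
Total exposure: 4 + 3 + 7 + 5 + 7 + 7 + 7 = 40 days.
After the first batch: Gamma(21 + 189, 12 + 40) = Gamma(210, 52).
Total count 57 over total exposure 12 days.
After the second batch: Gamma(210 + 57, 52 + 12) = Gamma(267, 64).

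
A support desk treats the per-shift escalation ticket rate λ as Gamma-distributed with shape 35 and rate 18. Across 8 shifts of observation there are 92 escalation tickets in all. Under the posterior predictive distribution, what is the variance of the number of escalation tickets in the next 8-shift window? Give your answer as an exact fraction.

8636/169

Total count 92 over total exposure 8 shifts.
The Gamma prior is conjugate for the Poisson rate, so λ | data ~ Gamma(35+92, 18+8) = Gamma(127, 26).
The posterior predictive for a window of length T is Negative Binomial with variance T·α'·(β'+T)/β'² = 8·127·34/676 = 8636/169.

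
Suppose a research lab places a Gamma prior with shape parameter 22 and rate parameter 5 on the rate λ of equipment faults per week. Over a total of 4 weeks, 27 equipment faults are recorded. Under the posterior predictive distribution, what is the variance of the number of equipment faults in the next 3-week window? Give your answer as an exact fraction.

196/9

Total count 27 over total exposure 4 weeks.
The Gamma prior is conjugate for the Poisson rate, so λ | data ~ Gamma(22+27, 5+4) = Gamma(49, 9).
The posterior predictive for a window of length T is Negative Binomial with variance T·α'·(β'+T)/β'² = 3·49·12/81 = 196/9.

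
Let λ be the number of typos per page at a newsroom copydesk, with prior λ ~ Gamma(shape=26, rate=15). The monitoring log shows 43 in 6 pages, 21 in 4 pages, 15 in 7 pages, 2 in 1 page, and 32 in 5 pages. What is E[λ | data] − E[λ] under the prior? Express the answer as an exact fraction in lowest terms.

Total count: 43 + 21 + 15 + 2 + 32 = 113.
Total exposure: 6 + 4 + 7 + 1 + 5 = 23 pages.
Posterior: α' = 26 + 113 = 139, β' = 15 + 23 = 38.
Posterior mean = 139/38 = 139/38; prior mean = 26/15 = 26/15. Difference = 139/38 − 26/15 = 1097/570.

1097/570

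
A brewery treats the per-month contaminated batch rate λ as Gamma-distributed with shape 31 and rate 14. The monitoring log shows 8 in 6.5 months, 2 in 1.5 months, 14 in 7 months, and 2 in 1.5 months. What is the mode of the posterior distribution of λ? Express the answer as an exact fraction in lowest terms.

Total count: 8 + 2 + 14 + 2 = 26.
Total exposure: 6.5 + 1.5 + 7 + 1.5 = 16.5 months.
The Gamma prior is conjugate for the Poisson rate, so λ | data ~ Gamma(31+26, 14+16.5) = Gamma(57, 61/2).
Posterior mode = (α'−1)/β' = 56/(61/2) = 112/61.

112/61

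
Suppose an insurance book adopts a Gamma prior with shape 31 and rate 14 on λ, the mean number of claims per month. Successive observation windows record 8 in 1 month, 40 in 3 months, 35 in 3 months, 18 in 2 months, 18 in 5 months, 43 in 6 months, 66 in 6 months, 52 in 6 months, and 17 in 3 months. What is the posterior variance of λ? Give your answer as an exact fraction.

328/2401

Total count: 8 + 40 + 35 + 18 + 18 + 43 + 66 + 52 + 17 = 297.
Total exposure: 1 + 3 + 3 + 2 + 5 + 6 + 6 + 6 + 3 = 35 months.
By Gamma–Poisson conjugacy, the posterior is Gamma(α + Σx, β + Σt) = Gamma(31 + 297, 14 + 35) = Gamma(328, 49).
Posterior variance = α'/β'² = 328/2401.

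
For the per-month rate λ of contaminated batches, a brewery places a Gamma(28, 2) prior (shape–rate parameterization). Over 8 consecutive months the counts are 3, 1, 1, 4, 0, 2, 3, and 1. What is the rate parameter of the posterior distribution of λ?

Total count: 3 + 1 + 1 + 4 + 0 + 2 + 3 + 1 = 15.
Total exposure: 8 months.
By Gamma–Poisson conjugacy, the posterior is Gamma(α + Σx, β + Σt) = Gamma(28 + 15, 2 + 8) = Gamma(43, 10).

10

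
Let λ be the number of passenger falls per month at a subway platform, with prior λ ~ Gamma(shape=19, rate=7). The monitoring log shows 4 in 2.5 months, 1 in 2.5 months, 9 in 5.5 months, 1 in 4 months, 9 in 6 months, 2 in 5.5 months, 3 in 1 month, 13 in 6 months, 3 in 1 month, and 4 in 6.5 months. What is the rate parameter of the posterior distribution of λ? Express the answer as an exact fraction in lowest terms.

Total count: 4 + 1 + 9 + 1 + 9 + 2 + 3 + 13 + 3 + 4 = 49.
Total exposure: 2.5 + 2.5 + 5.5 + 4 + 6 + 5.5 + 1 + 6 + 1 + 6.5 = 40.5 months.
The Gamma prior is conjugate for the Poisson rate, so λ | data ~ Gamma(19+49, 7+40.5) = Gamma(68, 95/2).

95/2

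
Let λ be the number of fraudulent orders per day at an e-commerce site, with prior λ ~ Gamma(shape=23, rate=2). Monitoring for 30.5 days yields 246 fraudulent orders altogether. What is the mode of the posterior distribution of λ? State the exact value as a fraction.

536/65

Total count 246 over total exposure 30.5 days.
The Gamma prior is conjugate for the Poisson rate, so λ | data ~ Gamma(23+246, 2+30.5) = Gamma(269, 65/2).
Posterior mode = (α'−1)/β' = 268/(65/2) = 536/65.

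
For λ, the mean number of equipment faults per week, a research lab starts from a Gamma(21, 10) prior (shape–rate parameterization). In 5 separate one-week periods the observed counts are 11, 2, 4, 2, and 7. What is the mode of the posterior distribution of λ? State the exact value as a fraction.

46/15

Total count: 11 + 2 + 4 + 2 + 7 = 26.
Total exposure: 5 weeks.
Gamma(α, β) with Poisson data over total exposure Σt gives posterior Gamma(α+Σx, β+Σt) = Gamma(47, 15).
Posterior mode = (α'−1)/β' = 46/15.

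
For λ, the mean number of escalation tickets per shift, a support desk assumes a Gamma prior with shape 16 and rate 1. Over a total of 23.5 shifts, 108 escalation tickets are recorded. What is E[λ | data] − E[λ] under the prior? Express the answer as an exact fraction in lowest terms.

Total count 108 over total exposure 23.5 shifts.
Posterior: α' = 16 + 108 = 124, β' = 1 + 23.5 = 49/2.
Posterior mean = 124/(49/2) = 248/49; prior mean = 16/1 = 16. Difference = 248/49 − 16 = -536/49.

-536/49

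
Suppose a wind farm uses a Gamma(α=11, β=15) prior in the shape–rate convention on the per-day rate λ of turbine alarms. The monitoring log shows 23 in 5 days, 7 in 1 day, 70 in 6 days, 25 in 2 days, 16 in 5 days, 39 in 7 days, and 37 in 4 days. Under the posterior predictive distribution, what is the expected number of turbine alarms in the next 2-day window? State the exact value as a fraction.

152/15

Total count: 23 + 7 + 70 + 25 + 16 + 39 + 37 = 217.
Total exposure: 5 + 1 + 6 + 2 + 5 + 7 + 4 = 30 days.
Conjugate update: add total count to the shape and total exposure to the rate, giving Gamma(228, 45).
Predictive mean over a 2-day window = T·E[λ|data] = 2·228/45 = 152/15.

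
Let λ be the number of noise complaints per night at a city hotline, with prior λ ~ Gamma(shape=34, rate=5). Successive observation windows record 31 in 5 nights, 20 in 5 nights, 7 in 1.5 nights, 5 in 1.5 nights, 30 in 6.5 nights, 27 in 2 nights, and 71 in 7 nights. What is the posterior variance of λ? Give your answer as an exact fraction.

900/4489

Total count: 31 + 20 + 7 + 5 + 30 + 27 + 71 = 191.
Total exposure: 5 + 5 + 1.5 + 1.5 + 6.5 + 2 + 7 = 28.5 nights.
Conjugate update: add total count to the shape and total exposure to the rate, giving Gamma(225, 67/2).
Posterior variance = α'/β'² = 225/(4489/4) = 900/4489.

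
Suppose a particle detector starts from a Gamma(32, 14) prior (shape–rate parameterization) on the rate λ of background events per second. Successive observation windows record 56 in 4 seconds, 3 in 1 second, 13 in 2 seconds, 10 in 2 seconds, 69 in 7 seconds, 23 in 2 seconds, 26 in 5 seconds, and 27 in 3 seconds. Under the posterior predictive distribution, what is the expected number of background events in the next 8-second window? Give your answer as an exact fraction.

Total count: 56 + 3 + 13 + 10 + 69 + 23 + 26 + 27 = 227.
Total exposure: 4 + 1 + 2 + 2 + 7 + 2 + 5 + 3 = 26 seconds.
The Gamma prior is conjugate for the Poisson rate, so λ | data ~ Gamma(32+227, 14+26) = Gamma(259, 40).
Predictive mean over an 8-second window = T·E[λ|data] = 8·259/40 = 259/5.

259/5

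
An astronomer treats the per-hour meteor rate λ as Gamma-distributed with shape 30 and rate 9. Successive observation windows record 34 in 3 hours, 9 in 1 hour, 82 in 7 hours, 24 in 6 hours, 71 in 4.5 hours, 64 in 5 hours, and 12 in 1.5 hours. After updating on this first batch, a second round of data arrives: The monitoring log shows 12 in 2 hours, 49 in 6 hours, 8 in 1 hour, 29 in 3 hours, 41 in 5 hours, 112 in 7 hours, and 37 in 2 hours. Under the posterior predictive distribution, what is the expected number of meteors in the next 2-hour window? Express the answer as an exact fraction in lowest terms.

Total count: 34 + 9 + 82 + 24 + 71 + 64 + 12 = 296.
Total exposure: 3 + 1 + 7 + 6 + 4.5 + 5 + 1.5 = 28 hours.
After the first batch: Gamma(30 + 296, 9 + 28) = Gamma(326, 37).
Total count: 12 + 49 + 8 + 29 + 41 + 112 + 37 = 288.
Total exposure: 2 + 6 + 1 + 3 + 5 + 7 + 2 = 26 hours.
After the second batch: Gamma(326 + 288, 37 + 26) = Gamma(614, 63).
Predictive mean over a 2-hour window = T·E[λ|data] = 2·614/63 = 1228/63.

1228/63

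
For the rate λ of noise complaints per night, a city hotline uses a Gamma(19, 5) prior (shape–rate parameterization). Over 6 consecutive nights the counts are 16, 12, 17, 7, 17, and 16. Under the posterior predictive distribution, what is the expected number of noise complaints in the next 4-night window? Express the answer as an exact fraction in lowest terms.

416/11

Total count: 16 + 12 + 17 + 7 + 17 + 16 = 85.
Total exposure: 6 nights.
The Gamma prior is conjugate for the Poisson rate, so λ | data ~ Gamma(19+85, 5+6) = Gamma(104, 11).
Predictive mean over a 4-night window = T·E[λ|data] = 4·104/11 = 416/11.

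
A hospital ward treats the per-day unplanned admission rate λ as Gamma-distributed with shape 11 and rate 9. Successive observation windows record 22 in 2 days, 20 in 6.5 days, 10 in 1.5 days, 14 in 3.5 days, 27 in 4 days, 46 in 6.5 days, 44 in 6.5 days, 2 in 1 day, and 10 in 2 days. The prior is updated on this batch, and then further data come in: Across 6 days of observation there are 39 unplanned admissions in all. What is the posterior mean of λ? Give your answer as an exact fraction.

Total count: 22 + 20 + 10 + 14 + 27 + 46 + 44 + 2 + 10 = 195.
Total exposure: 2 + 6.5 + 1.5 + 3.5 + 4 + 6.5 + 6.5 + 1 + 2 = 33.5 days.
After the first batch: Gamma(11 + 195, 9 + 33.5) = Gamma(206, 85/2).
Total count 39 over total exposure 6 days.
After the second batch: Gamma(206 + 39, 85/2 + 6) = Gamma(245, 97/2).
Posterior mean = α'/β' = 245/(97/2) = 490/97.

490/97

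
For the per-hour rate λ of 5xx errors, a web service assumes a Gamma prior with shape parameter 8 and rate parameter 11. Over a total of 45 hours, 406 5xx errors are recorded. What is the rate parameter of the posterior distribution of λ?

56

Total count 406 over total exposure 45 hours.
Posterior: α' = 8 + 406 = 414, β' = 11 + 45 = 56.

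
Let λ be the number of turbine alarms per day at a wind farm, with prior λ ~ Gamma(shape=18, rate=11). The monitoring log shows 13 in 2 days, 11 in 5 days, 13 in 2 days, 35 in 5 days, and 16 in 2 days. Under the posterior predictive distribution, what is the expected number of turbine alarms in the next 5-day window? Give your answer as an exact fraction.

530/27

Total count: 13 + 11 + 13 + 35 + 16 = 88.
Total exposure: 2 + 5 + 2 + 5 + 2 = 16 days.
Conjugate update: add total count to the shape and total exposure to the rate, giving Gamma(106, 27).
Predictive mean over a 5-day window = T·E[λ|data] = 5·106/27 = 530/27.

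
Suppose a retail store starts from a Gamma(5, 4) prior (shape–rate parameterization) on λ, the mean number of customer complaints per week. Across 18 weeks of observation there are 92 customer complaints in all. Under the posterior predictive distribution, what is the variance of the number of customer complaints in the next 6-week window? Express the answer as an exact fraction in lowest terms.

Total count 92 over total exposure 18 weeks.
Posterior: α' = 5 + 92 = 97, β' = 4 + 18 = 22.
The posterior predictive for a window of length T is Negative Binomial with variance T·α'·(β'+T)/β'² = 6·97·28/484 = 4074/121.

4074/121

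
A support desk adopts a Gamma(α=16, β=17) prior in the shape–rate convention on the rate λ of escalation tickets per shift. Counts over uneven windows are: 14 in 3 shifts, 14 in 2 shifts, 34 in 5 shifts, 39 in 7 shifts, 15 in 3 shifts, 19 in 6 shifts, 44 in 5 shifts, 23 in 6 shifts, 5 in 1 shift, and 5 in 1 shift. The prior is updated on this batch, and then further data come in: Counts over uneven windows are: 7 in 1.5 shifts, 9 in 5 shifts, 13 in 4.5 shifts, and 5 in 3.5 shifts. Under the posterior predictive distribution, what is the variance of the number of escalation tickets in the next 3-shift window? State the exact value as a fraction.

Total count: 14 + 14 + 34 + 39 + 15 + 19 + 44 + 23 + 5 + 5 = 212.
Total exposure: 3 + 2 + 5 + 7 + 3 + 6 + 5 + 6 + 1 + 1 = 39 shifts.
After the first batch: Gamma(16 + 212, 17 + 39) = Gamma(228, 56).
Total count: 7 + 9 + 13 + 5 = 34.
Total exposure: 1.5 + 5 + 4.5 + 3.5 = 14.5 shifts.
After the second batch: Gamma(228 + 34, 56 + 14.5) = Gamma(262, 141/2).
The posterior predictive for a window of length T is Negative Binomial with variance T·α'·(β'+T)/β'² = 3·262·(147/2)/(19881/4) = 25676/2209.

25676/2209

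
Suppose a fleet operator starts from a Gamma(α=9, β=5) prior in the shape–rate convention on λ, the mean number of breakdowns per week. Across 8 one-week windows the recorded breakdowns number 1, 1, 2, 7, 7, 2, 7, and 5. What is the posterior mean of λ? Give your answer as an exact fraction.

Total count: 1 + 1 + 2 + 7 + 7 + 2 + 7 + 5 = 32.
Total exposure: 8 weeks.
By Gamma–Poisson conjugacy, the posterior is Gamma(α + Σx, β + Σt) = Gamma(9 + 32, 5 + 8) = Gamma(41, 13).
Posterior mean = α'/β' = 41/13.

41/13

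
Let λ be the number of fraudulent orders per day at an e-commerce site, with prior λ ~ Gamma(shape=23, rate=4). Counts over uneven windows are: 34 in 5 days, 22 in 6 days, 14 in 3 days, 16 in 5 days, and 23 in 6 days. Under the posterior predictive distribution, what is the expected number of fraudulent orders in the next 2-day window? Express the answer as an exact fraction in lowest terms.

Total count: 34 + 22 + 14 + 16 + 23 = 109.
Total exposure: 5 + 6 + 3 + 5 + 6 = 25 days.
Gamma(α, β) with Poisson data over total exposure Σt gives posterior Gamma(α+Σx, β+Σt) = Gamma(132, 29).
Predictive mean over a 2-day window = T·E[λ|data] = 2·132/29 = 264/29.

264/29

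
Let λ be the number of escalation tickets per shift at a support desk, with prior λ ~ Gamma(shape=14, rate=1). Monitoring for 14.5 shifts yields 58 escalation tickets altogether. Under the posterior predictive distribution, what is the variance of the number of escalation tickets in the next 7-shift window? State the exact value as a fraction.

45360/961

Total count 58 over total exposure 14.5 shifts.
The Gamma prior is conjugate for the Poisson rate, so λ | data ~ Gamma(14+58, 1+14.5) = Gamma(72, 31/2).
The posterior predictive for a window of length T is Negative Binomial with variance T·α'·(β'+T)/β'² = 7·72·(45/2)/(961/4) = 45360/961.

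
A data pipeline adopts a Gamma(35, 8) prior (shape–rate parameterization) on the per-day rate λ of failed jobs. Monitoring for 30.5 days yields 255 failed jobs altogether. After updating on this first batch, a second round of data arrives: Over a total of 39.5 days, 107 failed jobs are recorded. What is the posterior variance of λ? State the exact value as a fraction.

397/6084

Total count 255 over total exposure 30.5 days.
After the first batch: Gamma(35 + 255, 8 + 30.5) = Gamma(290, 77/2).
Total count 107 over total exposure 39.5 days.
After the second batch: Gamma(290 + 107, 77/2 + 39.5) = Gamma(397, 78).
Posterior variance = α'/β'² = 397/6084.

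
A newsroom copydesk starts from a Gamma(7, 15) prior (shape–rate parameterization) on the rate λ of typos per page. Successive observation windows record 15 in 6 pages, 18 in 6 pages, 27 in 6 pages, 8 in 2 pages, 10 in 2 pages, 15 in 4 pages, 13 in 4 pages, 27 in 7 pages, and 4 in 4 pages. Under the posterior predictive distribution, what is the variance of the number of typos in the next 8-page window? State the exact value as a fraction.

Total count: 15 + 18 + 27 + 8 + 10 + 15 + 13 + 27 + 4 = 137.
Total exposure: 6 + 6 + 6 + 2 + 2 + 4 + 4 + 7 + 4 = 41 pages.
Gamma(α, β) with Poisson data over total exposure Σt gives posterior Gamma(α+Σx, β+Σt) = Gamma(144, 56).
The posterior predictive for a window of length T is Negative Binomial with variance T·α'·(β'+T)/β'² = 8·144·64/3136 = 1152/49.

1152/49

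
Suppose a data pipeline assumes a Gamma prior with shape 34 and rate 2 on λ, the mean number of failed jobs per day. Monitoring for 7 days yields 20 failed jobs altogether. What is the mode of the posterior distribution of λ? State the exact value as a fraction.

Total count 20 over total exposure 7 days.
The Gamma prior is conjugate for the Poisson rate, so λ | data ~ Gamma(34+20, 2+7) = Gamma(54, 9).
Posterior mode = (α'−1)/β' = 53/9.

53/9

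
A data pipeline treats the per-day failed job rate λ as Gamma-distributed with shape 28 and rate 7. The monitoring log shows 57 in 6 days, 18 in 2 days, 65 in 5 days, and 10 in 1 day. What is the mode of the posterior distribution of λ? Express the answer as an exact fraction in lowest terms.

Total count: 57 + 18 + 65 + 10 = 150.
Total exposure: 6 + 2 + 5 + 1 = 14 days.
Gamma(α, β) with Poisson data over total exposure Σt gives posterior Gamma(α+Σx, β+Σt) = Gamma(178, 21).
Posterior mode = (α'−1)/β' = 177/21 = 59/7.

59/7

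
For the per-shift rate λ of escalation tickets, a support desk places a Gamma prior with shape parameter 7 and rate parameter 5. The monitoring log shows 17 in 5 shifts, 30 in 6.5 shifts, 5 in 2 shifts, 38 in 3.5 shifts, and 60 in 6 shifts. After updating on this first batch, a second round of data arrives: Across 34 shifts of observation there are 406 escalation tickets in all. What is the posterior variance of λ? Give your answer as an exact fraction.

Total count: 17 + 30 + 5 + 38 + 60 = 150.
Total exposure: 5 + 6.5 + 2 + 3.5 + 6 = 23 shifts.
After the first batch: Gamma(7 + 150, 5 + 23) = Gamma(157, 28).
Total count 406 over total exposure 34 shifts.
After the second batch: Gamma(157 + 406, 28 + 34) = Gamma(563, 62).
Posterior variance = α'/β'² = 563/3844.

563/3844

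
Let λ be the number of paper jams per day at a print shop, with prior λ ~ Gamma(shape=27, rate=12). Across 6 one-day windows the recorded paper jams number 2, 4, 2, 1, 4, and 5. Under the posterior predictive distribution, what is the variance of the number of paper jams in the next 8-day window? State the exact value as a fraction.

260/9

Total count: 2 + 4 + 2 + 1 + 4 + 5 = 18.
Total exposure: 6 days.
Gamma(α, β) with Poisson data over total exposure Σt gives posterior Gamma(α+Σx, β+Σt) = Gamma(45, 18).
The posterior predictive for a window of length T is Negative Binomial with variance T·α'·(β'+T)/β'² = 8·45·26/324 = 260/9.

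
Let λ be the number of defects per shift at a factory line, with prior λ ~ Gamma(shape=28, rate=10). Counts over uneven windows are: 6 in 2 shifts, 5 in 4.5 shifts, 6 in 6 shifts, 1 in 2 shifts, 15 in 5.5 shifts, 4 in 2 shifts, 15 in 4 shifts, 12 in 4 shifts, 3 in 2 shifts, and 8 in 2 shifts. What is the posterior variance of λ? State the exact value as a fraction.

103/1936

Total count: 6 + 5 + 6 + 1 + 15 + 4 + 15 + 12 + 3 + 8 = 75.
Total exposure: 2 + 4.5 + 6 + 2 + 5.5 + 2 + 4 + 4 + 2 + 2 = 34 shifts.
By Gamma–Poisson conjugacy, the posterior is Gamma(α + Σx, β + Σt) = Gamma(28 + 75, 10 + 34) = Gamma(103, 44).
Posterior variance = α'/β'² = 103/1936.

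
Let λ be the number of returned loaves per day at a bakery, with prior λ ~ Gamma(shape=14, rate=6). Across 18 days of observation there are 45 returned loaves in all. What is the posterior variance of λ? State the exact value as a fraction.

59/576

Total count 45 over total exposure 18 days.
The Gamma prior is conjugate for the Poisson rate, so λ | data ~ Gamma(14+45, 6+18) = Gamma(59, 24).
Posterior variance = α'/β'² = 59/576.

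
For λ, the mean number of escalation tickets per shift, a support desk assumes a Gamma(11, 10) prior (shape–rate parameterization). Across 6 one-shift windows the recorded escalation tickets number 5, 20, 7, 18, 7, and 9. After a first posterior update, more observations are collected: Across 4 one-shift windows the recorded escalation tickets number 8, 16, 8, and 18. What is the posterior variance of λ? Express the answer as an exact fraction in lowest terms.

Total count: 5 + 20 + 7 + 18 + 7 + 9 = 66.
Total exposure: 6 shifts.
After the first batch: Gamma(11 + 66, 10 + 6) = Gamma(77, 16).
Total count: 8 + 16 + 8 + 18 = 50.
Total exposure: 4 shifts.
After the second batch: Gamma(77 + 50, 16 + 4) = Gamma(127, 20).
Posterior variance = α'/β'² = 127/400.

127/400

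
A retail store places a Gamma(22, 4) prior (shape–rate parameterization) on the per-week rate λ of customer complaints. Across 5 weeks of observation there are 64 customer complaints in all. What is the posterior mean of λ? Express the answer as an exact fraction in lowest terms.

Total count 64 over total exposure 5 weeks.
The Gamma prior is conjugate for the Poisson rate, so λ | data ~ Gamma(22+64, 4+5) = Gamma(86, 9).
Posterior mean = α'/β' = 86/9.

86/9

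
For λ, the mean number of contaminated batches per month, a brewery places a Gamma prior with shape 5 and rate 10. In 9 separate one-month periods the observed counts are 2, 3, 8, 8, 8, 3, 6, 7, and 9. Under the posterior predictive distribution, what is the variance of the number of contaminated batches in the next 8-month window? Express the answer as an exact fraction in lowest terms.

12744/361

Total count: 2 + 3 + 8 + 8 + 8 + 3 + 6 + 7 + 9 = 54.
Total exposure: 9 months.
Posterior: α' = 5 + 54 = 59, β' = 10 + 9 = 19.
The posterior predictive for a window of length T is Negative Binomial with variance T·α'·(β'+T)/β'² = 8·59·27/361 = 12744/361.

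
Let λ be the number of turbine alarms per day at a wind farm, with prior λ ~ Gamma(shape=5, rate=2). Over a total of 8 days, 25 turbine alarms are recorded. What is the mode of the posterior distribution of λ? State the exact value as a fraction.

29/10

Total count 25 over total exposure 8 days.
Gamma(α, β) with Poisson data over total exposure Σt gives posterior Gamma(α+Σx, β+Σt) = Gamma(30, 10).
Posterior mode = (α'−1)/β' = 29/10.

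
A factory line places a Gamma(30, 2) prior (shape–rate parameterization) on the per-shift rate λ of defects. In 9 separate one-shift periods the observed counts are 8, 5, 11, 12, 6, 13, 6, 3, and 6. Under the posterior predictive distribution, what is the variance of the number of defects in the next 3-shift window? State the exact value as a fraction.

4200/121

Total count: 8 + 5 + 11 + 12 + 6 + 13 + 6 + 3 + 6 = 70.
Total exposure: 9 shifts.
Posterior: α' = 30 + 70 = 100, β' = 2 + 9 = 11.
The posterior predictive for a window of length T is Negative Binomial with variance T·α'·(β'+T)/β'² = 3·100·14/121 = 4200/121.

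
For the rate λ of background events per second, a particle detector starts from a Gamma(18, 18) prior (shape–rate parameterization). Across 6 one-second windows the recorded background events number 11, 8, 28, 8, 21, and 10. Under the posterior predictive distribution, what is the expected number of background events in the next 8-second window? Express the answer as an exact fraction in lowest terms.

Total count: 11 + 8 + 28 + 8 + 21 + 10 = 86.
Total exposure: 6 seconds.
By Gamma–Poisson conjugacy, the posterior is Gamma(α + Σx, β + Σt) = Gamma(18 + 86, 18 + 6) = Gamma(104, 24).
Predictive mean over an 8-second window = T·E[λ|data] = 8·104/24 = 104/3.

104/3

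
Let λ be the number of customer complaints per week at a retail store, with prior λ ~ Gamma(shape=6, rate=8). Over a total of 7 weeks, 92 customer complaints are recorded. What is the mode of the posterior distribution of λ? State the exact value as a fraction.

97/15

Total count 92 over total exposure 7 weeks.
The Gamma prior is conjugate for the Poisson rate, so λ | data ~ Gamma(6+92, 8+7) = Gamma(98, 15).
Posterior mode = (α'−1)/β' = 97/15.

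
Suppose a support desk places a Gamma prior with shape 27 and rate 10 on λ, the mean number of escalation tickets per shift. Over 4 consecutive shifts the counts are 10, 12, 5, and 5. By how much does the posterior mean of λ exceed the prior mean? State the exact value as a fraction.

53/35

Total count: 10 + 12 + 5 + 5 = 32.
Total exposure: 4 shifts.
Conjugate update: add total count to the shape and total exposure to the rate, giving Gamma(59, 14).
Posterior mean = 59/14 = 59/14; prior mean = 27/10 = 27/10. Difference = 59/14 − 27/10 = 53/35.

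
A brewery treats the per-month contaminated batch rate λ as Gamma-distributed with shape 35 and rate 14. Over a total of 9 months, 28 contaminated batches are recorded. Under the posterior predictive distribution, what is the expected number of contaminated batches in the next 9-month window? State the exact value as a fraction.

567/23

Total count 28 over total exposure 9 months.
Conjugate update: add total count to the shape and total exposure to the rate, giving Gamma(63, 23).
Predictive mean over a 9-month window = T·E[λ|data] = 9·63/23 = 567/23.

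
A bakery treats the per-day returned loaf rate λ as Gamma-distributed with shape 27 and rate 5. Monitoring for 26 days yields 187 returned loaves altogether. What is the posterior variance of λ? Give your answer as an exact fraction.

214/961

Total count 187 over total exposure 26 days.
The Gamma prior is conjugate for the Poisson rate, so λ | data ~ Gamma(27+187, 5+26) = Gamma(214, 31).
Posterior variance = α'/β'² = 214/961.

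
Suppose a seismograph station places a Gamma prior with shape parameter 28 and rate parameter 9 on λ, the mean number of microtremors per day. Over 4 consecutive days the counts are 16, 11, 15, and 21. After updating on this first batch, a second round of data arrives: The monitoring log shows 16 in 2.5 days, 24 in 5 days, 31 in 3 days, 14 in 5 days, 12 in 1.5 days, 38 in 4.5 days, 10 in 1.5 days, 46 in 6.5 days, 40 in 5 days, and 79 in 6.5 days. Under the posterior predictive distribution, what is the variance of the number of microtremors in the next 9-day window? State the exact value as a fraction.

Total count: 16 + 11 + 15 + 21 = 63.
Total exposure: 4 days.
After the first batch: Gamma(28 + 63, 9 + 4) = Gamma(91, 13).
Total count: 16 + 24 + 31 + 14 + 12 + 38 + 10 + 46 + 40 + 79 = 310.
Total exposure: 2.5 + 5 + 3 + 5 + 1.5 + 4.5 + 1.5 + 6.5 + 5 + 6.5 = 41 days.
After the second batch: Gamma(91 + 310, 13 + 41) = Gamma(401, 54).
The posterior predictive for a window of length T is Negative Binomial with variance T·α'·(β'+T)/β'² = 9·401·63/2916 = 2807/36.

2807/36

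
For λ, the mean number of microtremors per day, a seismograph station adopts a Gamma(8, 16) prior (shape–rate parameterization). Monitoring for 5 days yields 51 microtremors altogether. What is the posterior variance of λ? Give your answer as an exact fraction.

Total count 51 over total exposure 5 days.
By Gamma–Poisson conjugacy, the posterior is Gamma(α + Σx, β + Σt) = Gamma(8 + 51, 16 + 5) = Gamma(59, 21).
Posterior variance = α'/β'² = 59/441.

59/441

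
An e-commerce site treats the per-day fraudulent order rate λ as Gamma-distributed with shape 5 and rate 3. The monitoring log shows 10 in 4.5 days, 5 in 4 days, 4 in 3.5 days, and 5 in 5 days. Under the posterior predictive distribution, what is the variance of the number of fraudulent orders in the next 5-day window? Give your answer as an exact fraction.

145/16

Total count: 10 + 5 + 4 + 5 = 24.
Total exposure: 4.5 + 4 + 3.5 + 5 = 17 days.
Posterior: α' = 5 + 24 = 29, β' = 3 + 17 = 20.
The posterior predictive for a window of length T is Negative Binomial with variance T·α'·(β'+T)/β'² = 5·29·25/400 = 145/16.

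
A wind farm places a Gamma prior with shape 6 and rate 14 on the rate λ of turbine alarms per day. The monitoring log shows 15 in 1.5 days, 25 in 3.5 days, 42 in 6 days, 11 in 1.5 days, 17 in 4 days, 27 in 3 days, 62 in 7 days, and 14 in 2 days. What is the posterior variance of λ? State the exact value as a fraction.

Total count: 15 + 25 + 42 + 11 + 17 + 27 + 62 + 14 = 213.
Total exposure: 1.5 + 3.5 + 6 + 1.5 + 4 + 3 + 7 + 2 = 28.5 days.
Posterior: α' = 6 + 213 = 219, β' = 14 + 28.5 = 85/2.
Posterior variance = α'/β'² = 219/(7225/4) = 876/7225.

876/7225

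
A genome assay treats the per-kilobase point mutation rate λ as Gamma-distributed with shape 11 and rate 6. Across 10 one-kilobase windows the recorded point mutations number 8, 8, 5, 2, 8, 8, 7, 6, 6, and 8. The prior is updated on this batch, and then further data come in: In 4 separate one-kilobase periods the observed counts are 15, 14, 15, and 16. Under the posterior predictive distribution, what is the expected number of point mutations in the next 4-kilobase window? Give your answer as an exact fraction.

Total count: 8 + 8 + 5 + 2 + 8 + 8 + 7 + 6 + 6 + 8 = 66.
Total exposure: 10 kilobases.
After the first batch: Gamma(11 + 66, 6 + 10) = Gamma(77, 16).
Total count: 15 + 14 + 15 + 16 = 60.
Total exposure: 4 kilobases.
After the second batch: Gamma(77 + 60, 16 + 4) = Gamma(137, 20).
Predictive mean over a 4-kilobase window = T·E[λ|data] = 4·137/20 = 137/5.

137/5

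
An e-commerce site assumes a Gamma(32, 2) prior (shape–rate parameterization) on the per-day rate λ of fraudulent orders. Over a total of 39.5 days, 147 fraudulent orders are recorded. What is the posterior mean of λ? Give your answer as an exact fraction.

358/83

Total count 147 over total exposure 39.5 days.
Gamma(α, β) with Poisson data over total exposure Σt gives posterior Gamma(α+Σx, β+Σt) = Gamma(179, 83/2).
Posterior mean = α'/β' = 179/(83/2) = 358/83.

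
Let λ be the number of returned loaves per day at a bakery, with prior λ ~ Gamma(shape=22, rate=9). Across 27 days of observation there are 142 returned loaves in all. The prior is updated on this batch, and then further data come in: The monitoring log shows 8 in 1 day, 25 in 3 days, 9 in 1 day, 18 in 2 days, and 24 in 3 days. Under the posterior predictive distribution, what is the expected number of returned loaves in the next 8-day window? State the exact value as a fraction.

Total count 142 over total exposure 27 days.
After the first batch: Gamma(22 + 142, 9 + 27) = Gamma(164, 36).
Total count: 8 + 25 + 9 + 18 + 24 = 84.
Total exposure: 1 + 3 + 1 + 2 + 3 = 10 days.
After the second batch: Gamma(164 + 84, 36 + 10) = Gamma(248, 46).
Predictive mean over an 8-day window = T·E[λ|data] = 8·248/46 = 992/23.

992/23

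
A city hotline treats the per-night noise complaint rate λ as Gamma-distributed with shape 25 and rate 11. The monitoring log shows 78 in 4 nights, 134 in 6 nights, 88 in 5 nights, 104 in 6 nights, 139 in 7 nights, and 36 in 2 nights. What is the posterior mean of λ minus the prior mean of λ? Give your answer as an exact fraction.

Total count: 78 + 134 + 88 + 104 + 139 + 36 = 579.
Total exposure: 4 + 6 + 5 + 6 + 7 + 2 = 30 nights.
The Gamma prior is conjugate for the Poisson rate, so λ | data ~ Gamma(25+579, 11+30) = Gamma(604, 41).
Posterior mean = 604/41 = 604/41; prior mean = 25/11 = 25/11. Difference = 604/41 − 25/11 = 5619/451.

5619/451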